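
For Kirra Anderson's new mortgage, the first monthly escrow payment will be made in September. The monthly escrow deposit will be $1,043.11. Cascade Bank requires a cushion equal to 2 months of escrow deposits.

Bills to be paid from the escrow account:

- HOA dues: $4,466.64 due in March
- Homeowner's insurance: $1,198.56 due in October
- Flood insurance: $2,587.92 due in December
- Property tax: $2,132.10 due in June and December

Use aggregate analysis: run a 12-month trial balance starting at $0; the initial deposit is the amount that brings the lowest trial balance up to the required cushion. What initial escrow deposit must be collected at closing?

$5,169.67

Cushion = 2 × $1,043.11 = $2,086.22
Trial balance (start $0, +$1,043.11 each month, − disbursements):
  Sep: +$1,043.11 → $1,043.11
  Oct: +$1,043.11 − $1,198.56 → $887.66
  Nov: +$1,043.11 → $1,930.77
  Dec: +$1,043.11 − $4,720.02 → -$1,746.14
  Jan: +$1,043.11 → -$703.03
  Feb: +$1,043.11 → $340.08
  Mar: +$1,043.11 − $4,466.64 → -$3,083.45
  Apr: +$1,043.11 → -$2,040.34
  May: +$1,043.11 → -$997.23
  Jun: +$1,043.11 − $2,132.10 → -$2,086.22
  Jul: +$1,043.11 → -$1,043.11
  Aug: +$1,043.11 → $0.00
Lowest trial balance = -$3,083.45 (Mar)
Initial deposit = cushion − low point = $2,086.22 − (-$3,083.45) = $5,169.67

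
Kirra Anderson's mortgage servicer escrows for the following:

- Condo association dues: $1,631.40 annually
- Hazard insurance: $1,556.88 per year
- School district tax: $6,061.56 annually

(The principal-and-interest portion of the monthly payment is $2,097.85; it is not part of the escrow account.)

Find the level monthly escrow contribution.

Condo association dues = $1,631.40
Hazard insurance = $1,556.88
School district tax = $6,061.56
Total per year = $1,631.40 + $1,556.88 + $6,061.56 = $9,249.84
Base monthly escrow = $9,249.84 ÷ 12 = $770.82

$770.82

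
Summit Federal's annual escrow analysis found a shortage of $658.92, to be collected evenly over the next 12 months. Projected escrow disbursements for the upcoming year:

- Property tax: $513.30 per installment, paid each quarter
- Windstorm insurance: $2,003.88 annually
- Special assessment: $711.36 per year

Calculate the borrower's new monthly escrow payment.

$452.28

Property tax: $513.30 × 4 = $2,053.20 annually
Windstorm insurance: $2,003.88 annually
Special assessment: $711.36 annually
Combined annual = $4,768.44
Per month = $4,768.44 / 12 = $397.37
Shortage per month = $658.92 ÷ 12 = $54.91
Adjusted monthly = $397.37 + $54.91 = $452.28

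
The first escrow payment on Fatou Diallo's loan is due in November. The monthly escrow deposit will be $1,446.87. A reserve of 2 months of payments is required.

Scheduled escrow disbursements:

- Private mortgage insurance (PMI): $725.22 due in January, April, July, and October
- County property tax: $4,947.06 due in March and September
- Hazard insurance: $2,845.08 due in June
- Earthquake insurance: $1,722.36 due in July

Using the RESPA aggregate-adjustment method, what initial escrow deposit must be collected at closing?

$3,615.39

Cushion = 2 × $1,446.87 = $2,893.74
Trial balance (start $0, +$1,446.87 each month, − disbursements):
  Nov: +$1,446.87 → $1,446.87
  Dec: +$1,446.87 → $2,893.74
  Jan: +$1,446.87 − $725.22 → $3,615.39
  Feb: +$1,446.87 → $5,062.26
  Mar: +$1,446.87 − $4,947.06 → $1,562.07
  Apr: +$1,446.87 − $725.22 → $2,283.72
  May: +$1,446.87 → $3,730.59
  Jun: +$1,446.87 − $2,845.08 → $2,332.38
  Jul: +$1,446.87 − $2,447.58 → $1,331.67
  Aug: +$1,446.87 → $2,778.54
  Sep: +$1,446.87 − $4,947.06 → -$721.65
  Oct: +$1,446.87 − $725.22 → $0.00
Lowest trial balance = -$721.65 (Sep)
Initial deposit = cushion − low point = $2,893.74 − (-$721.65) = $3,615.39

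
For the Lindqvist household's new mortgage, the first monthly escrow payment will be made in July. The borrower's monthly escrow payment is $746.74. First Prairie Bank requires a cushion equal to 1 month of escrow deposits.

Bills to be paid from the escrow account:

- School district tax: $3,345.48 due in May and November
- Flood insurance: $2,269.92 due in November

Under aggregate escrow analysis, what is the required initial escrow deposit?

$2,628.44

Cushion = 1 × $746.74 = $746.74
Trial balance (start $0, +$746.74 each month, − disbursements):
  Jul: +$746.74 → $746.74
  Aug: +$746.74 → $1,493.48
  Sep: +$746.74 → $2,240.22
  Oct: +$746.74 → $2,986.96
  Nov: +$746.74 − $5,615.40 → -$1,881.70
  Dec: +$746.74 → -$1,134.96
  Jan: +$746.74 → -$388.22
  Feb: +$746.74 → $358.52
  Mar: +$746.74 → $1,105.26
  Apr: +$746.74 → $1,852.00
  May: +$746.74 − $3,345.48 → -$746.74
  Jun: +$746.74 → $0.00
Lowest trial balance = -$1,881.70 (Nov)
Initial deposit = cushion − low point = $746.74 − (-$1,881.70) = $2,628.44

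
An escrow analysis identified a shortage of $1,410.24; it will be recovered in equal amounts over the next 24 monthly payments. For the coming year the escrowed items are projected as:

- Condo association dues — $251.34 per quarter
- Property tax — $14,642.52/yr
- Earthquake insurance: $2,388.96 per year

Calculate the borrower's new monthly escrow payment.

$1,561.83

Condo association dues = $251.34 × 4 = $1,005.36
Property tax = $14,642.52
Earthquake insurance = $2,388.96
Total per year = $1,005.36 + $14,642.52 + $2,388.96 = $18,036.84
Monthly = $18,036.84 ÷ 12 = $1,503.07
Monthly shortage recovery: $1,410.24 ÷ 24 = $58.76
New monthly escrow = $1,503.07 + $58.76 = $1,561.83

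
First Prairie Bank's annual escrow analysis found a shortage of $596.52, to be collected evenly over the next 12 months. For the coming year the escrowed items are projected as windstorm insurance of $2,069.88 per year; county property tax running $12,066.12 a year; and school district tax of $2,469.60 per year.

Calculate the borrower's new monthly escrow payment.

$1,433.51

Windstorm insurance = $2,069.88/yr
County property tax = $12,066.12/yr
School district tax = $2,469.60/yr
Total per year = $16,605.60
Monthly = $16,605.60 ÷ 12 = $1,383.80
Shortage spread = $596.52 / 12 = $49.71/mo
Adjusted monthly = $1,383.80 + $49.71 = $1,433.51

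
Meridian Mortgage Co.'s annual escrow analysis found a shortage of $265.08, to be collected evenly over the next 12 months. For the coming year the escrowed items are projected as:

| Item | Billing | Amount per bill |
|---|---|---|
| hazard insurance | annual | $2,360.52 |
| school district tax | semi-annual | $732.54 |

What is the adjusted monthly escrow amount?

$340.89

Hazard insurance = $2,360.52/yr
School district tax = $732.54 × 2 = $1,465.08/yr
Combined annual = $2,360.52 + $1,465.08 = $3,825.60
Monthly = $3,825.60 / 12 = $318.80
Shortage spread = $265.08 / 12 = $22.09/mo
Adjusted monthly = $318.80 + $22.09 = $340.89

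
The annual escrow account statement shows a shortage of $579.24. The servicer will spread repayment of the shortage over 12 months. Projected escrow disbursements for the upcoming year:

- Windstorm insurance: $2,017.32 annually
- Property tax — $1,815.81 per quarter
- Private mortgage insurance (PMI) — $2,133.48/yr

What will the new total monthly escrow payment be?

Windstorm insurance: $2,017.32
Property tax: $1,815.81 × 4 = $7,263.24
Private mortgage insurance (PMI): $2,133.48
Total per year = $2,017.32 + $7,263.24 + $2,133.48 = $11,414.04
Monthly escrow = $11,414.04 / 12 = $951.17
Shortage spread = $579.24 ÷ 12 = $48.27/mo
Adjusted monthly = $951.17 + $48.27 = $999.44

$999.44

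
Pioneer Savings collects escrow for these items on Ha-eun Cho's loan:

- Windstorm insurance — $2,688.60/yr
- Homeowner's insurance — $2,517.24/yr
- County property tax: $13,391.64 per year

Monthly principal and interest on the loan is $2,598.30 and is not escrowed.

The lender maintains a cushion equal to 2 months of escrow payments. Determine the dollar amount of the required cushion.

Windstorm insurance — $2,688.60/yr
Homeowner's insurance — $2,517.24/yr
County property tax — $13,391.64/yr
Combined annual = $2,688.60 + $2,517.24 + $13,391.64 = $18,597.48
Monthly escrow = $18,597.48 ÷ 12 = $1,549.79
Required cushion = 2 × $1,549.79 = $3,099.58

$3,099.58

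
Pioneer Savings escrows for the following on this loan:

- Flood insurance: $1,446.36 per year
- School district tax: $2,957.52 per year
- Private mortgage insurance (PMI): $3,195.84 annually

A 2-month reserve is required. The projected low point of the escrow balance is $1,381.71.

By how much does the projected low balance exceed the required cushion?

$115.09

Flood insurance — $1,446.36 annually
School district tax — $2,957.52 annually
Private mortgage insurance (PMI) — $3,195.84 annually
Total annual escrow = $1,446.36 + $2,957.52 + $3,195.84 = $7,599.72
Base monthly escrow = $7,599.72 / 12 = $633.31
Required cushion = 2 × $633.31 = $1,266.62
Excess over cushion: $1,381.71 − $1,266.62 = $115.09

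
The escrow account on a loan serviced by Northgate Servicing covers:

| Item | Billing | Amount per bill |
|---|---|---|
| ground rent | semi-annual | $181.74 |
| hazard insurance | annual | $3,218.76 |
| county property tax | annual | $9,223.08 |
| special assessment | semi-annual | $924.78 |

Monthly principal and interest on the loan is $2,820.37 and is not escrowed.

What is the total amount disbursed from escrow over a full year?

Ground rent — $181.74 × 2 = $363.48 per year
Hazard insurance — $3,218.76 per year
County property tax — $9,223.08 per year
Special assessment — $924.78 × 2 = $1,849.56 per year
Annual escrow total = $363.48 + $3,218.76 + $9,223.08 + $1,849.56 = $14,654.88

$14,654.88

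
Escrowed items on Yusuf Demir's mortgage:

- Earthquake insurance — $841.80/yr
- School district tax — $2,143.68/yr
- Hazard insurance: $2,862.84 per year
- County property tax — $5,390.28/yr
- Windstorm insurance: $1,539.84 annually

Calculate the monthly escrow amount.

$1,064.87

Earthquake insurance: $841.80/yr
School district tax: $2,143.68/yr
Hazard insurance: $2,862.84/yr
County property tax: $5,390.28/yr
Windstorm insurance: $1,539.84/yr
Combined annual = $12,778.44
Base monthly escrow = $12,778.44 ÷ 12 = $1,064.87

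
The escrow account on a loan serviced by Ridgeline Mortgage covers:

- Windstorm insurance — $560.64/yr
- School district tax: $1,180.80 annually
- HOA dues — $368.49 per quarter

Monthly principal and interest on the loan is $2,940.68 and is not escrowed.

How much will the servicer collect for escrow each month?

$267.95

Windstorm insurance: $560.64 per year
School district tax: $1,180.80 per year
HOA dues: $368.49 × 4 = $1,473.96 per year
Annual escrow total = $3,215.40
Monthly = $3,215.40 / 12 = $267.95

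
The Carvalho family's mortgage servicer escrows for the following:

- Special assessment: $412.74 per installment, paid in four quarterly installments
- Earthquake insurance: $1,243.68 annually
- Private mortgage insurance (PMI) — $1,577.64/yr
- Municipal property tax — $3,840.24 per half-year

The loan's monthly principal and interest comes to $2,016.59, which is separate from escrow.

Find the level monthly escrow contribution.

Special assessment = $412.74 × 4 = $1,650.96 annually
Earthquake insurance = $1,243.68 annually
Private mortgage insurance (PMI) = $1,577.64 annually
Municipal property tax = $3,840.24 × 2 = $7,680.48 annually
Combined annual = $12,152.76
Base monthly escrow = $12,152.76 / 12 = $1,012.73

$1,012.73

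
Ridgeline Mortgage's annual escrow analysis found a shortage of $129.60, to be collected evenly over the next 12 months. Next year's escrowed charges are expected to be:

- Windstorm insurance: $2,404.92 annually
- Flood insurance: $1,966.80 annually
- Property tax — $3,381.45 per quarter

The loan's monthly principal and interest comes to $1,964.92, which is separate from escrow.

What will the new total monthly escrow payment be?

$1,502.26

Windstorm insurance: $2,404.92
Flood insurance: $1,966.80
Property tax: $3,381.45 × 4 = $13,525.80
Yearly total = $2,404.92 + $1,966.80 + $13,525.80 = $17,897.52
Per month = $17,897.52 ÷ 12 = $1,491.46
Monthly shortage recovery: $129.60 / 12 = $10.80
New monthly escrow = $1,491.46 + $10.80 = $1,502.26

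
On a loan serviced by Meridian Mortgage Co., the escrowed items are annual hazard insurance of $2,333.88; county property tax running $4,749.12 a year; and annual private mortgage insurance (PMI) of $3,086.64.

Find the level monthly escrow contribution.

Hazard insurance = $2,333.88 per year
County property tax = $4,749.12 per year
Private mortgage insurance (PMI) = $3,086.64 per year
Annual escrow total = $10,169.64
Per month = $10,169.64 ÷ 12 = $847.47

$847.47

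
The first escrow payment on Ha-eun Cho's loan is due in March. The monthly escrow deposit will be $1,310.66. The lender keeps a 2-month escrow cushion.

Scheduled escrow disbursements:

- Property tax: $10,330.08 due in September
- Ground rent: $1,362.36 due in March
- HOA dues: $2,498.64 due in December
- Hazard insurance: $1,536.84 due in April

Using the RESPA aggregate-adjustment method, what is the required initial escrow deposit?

$6,675.98

Cushion = 2 × $1,310.66 = $2,621.32
Trial balance (start $0, +$1,310.66 each month, − disbursements):
  Mar: +$1,310.66 − $1,362.36 → -$51.70
  Apr: +$1,310.66 − $1,536.84 → -$277.88
  May: +$1,310.66 → $1,032.78
  Jun: +$1,310.66 → $2,343.44
  Jul: +$1,310.66 → $3,654.10
  Aug: +$1,310.66 → $4,964.76
  Sep: +$1,310.66 − $10,330.08 → -$4,054.66
  Oct: +$1,310.66 → -$2,744.00
  Nov: +$1,310.66 → -$1,433.34
  Dec: +$1,310.66 − $2,498.64 → -$2,621.32
  Jan: +$1,310.66 → -$1,310.66
  Feb: +$1,310.66 → $0.00
Lowest trial balance = -$4,054.66 (Sep)
Initial deposit = cushion − low point = $2,621.32 − (-$4,054.66) = $6,675.98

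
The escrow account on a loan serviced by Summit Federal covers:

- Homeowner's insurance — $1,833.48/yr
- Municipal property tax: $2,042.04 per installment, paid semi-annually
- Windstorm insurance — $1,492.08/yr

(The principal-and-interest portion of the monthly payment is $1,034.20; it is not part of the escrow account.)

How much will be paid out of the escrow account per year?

Homeowner's insurance = $1,833.48
Municipal property tax = $2,042.04 × 2 = $4,084.08
Windstorm insurance = $1,492.08
Total annual escrow = $1,833.48 + $4,084.08 + $1,492.08 = $7,409.64

$7,409.64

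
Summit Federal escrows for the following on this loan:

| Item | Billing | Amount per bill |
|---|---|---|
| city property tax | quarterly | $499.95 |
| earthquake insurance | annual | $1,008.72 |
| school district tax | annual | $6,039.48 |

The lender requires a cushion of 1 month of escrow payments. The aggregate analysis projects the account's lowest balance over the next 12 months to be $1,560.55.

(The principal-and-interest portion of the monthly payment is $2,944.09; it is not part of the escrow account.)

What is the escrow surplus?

City property tax: $499.95 × 4 = $1,999.80 per year
Earthquake insurance: $1,008.72 per year
School district tax: $6,039.48 per year
Total annual escrow = $9,048.00
Base monthly escrow = $9,048.00 ÷ 12 = $754.00
Required cushion = 1 × $754.00 = $754.00
Surplus = $1,560.55 − $754.00 = $806.55

$806.55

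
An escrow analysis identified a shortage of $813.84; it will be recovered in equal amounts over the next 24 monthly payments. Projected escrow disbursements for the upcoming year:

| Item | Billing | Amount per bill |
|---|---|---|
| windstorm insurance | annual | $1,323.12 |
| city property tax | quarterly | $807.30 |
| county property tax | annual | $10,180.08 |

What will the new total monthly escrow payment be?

Windstorm insurance = $1,323.12
City property tax = $807.30 × 4 = $3,229.20
County property tax = $10,180.08
Yearly total = $1,323.12 + $3,229.20 + $10,180.08 = $14,732.40
Monthly = $14,732.40 ÷ 12 = $1,227.70
Monthly shortage recovery: $813.84 / 24 = $33.91
Adjusted monthly = $1,227.70 + $33.91 = $1,261.61

$1,261.61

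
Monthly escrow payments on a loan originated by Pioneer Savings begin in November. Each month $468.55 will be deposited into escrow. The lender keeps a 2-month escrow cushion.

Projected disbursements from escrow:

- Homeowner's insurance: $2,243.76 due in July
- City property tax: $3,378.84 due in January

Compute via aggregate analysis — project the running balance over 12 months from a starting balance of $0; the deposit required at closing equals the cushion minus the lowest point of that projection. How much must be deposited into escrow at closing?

Cushion = 2 × $468.55 = $937.10
Trial balance (start $0, +$468.55 each month, − disbursements):
  Nov: +$468.55 → $468.55
  Dec: +$468.55 → $937.10
  Jan: +$468.55 − $3,378.84 → -$1,973.19
  Feb: +$468.55 → -$1,504.64
  Mar: +$468.55 → -$1,036.09
  Apr: +$468.55 → -$567.54
  May: +$468.55 → -$98.99
  Jun: +$468.55 → $369.56
  Jul: +$468.55 − $2,243.76 → -$1,405.65
  Aug: +$468.55 → -$937.10
  Sep: +$468.55 → -$468.55
  Oct: +$468.55 → $0.00
Lowest trial balance = -$1,973.19 (Jan)
Initial deposit = cushion − low point = $937.10 − (-$1,973.19) = $2,910.29

$2,910.29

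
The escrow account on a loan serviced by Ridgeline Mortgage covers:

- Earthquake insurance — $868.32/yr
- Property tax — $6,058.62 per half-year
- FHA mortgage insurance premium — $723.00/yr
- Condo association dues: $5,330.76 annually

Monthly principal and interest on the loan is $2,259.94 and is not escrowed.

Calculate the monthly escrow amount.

$1,586.61

Earthquake insurance — $868.32/yr
Property tax — $6,058.62 × 2 = $12,117.24/yr
FHA mortgage insurance premium — $723.00/yr
Condo association dues — $5,330.76/yr
Combined annual = $868.32 + $12,117.24 + $723.00 + $5,330.76 = $19,039.32
Monthly escrow = $19,039.32 / 12 = $1,586.61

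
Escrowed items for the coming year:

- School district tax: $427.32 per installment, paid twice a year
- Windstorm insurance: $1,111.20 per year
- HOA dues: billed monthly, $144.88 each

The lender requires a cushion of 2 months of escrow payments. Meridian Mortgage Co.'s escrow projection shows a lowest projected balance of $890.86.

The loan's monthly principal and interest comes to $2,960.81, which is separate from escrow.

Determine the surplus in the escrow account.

$273.46

School district tax: $427.32 × 2 = $854.64
Windstorm insurance: $1,111.20
HOA dues: $144.88 × 12 = $1,738.56
Yearly total = $3,704.40
Per month = $3,704.40 ÷ 12 = $308.70
Required cushion = 2 × $308.70 = $617.40
Excess over cushion: $890.86 − $617.40 = $273.46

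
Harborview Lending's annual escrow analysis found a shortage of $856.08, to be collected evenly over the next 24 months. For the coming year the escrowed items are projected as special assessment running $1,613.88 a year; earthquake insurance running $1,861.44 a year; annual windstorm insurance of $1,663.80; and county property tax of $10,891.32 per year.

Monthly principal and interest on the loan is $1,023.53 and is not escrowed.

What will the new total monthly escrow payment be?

Special assessment = $1,613.88/yr
Earthquake insurance = $1,861.44/yr
Windstorm insurance = $1,663.80/yr
County property tax = $10,891.32/yr
Annual escrow total = $1,613.88 + $1,861.44 + $1,663.80 + $10,891.32 = $16,030.44
Monthly escrow = $16,030.44 / 12 = $1,335.87
Shortage per month = $856.08 ÷ 24 = $35.67
Adjusted monthly = $1,335.87 + $35.67 = $1,371.54

$1,371.54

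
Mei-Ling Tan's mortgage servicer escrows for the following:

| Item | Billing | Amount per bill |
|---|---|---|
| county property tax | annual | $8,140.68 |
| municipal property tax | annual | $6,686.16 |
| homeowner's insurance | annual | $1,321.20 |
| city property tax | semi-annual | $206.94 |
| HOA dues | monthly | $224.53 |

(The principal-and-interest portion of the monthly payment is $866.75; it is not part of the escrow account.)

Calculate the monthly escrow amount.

$1,604.69

County property tax — $8,140.68 annually
Municipal property tax — $6,686.16 annually
Homeowner's insurance — $1,321.20 annually
City property tax — $206.94 × 2 = $413.88 annually
HOA dues — $224.53 × 12 = $2,694.36 annually
Total per year = $8,140.68 + $6,686.16 + $1,321.20 + $413.88 + $2,694.36 = $19,256.28
Base monthly escrow = $19,256.28 ÷ 12 = $1,604.69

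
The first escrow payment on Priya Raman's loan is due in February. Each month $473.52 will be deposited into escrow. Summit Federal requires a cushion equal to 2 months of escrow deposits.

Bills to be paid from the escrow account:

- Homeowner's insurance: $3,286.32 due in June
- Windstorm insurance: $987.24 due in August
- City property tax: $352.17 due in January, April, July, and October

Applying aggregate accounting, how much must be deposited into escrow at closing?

$2,610.30

Cushion = 2 × $473.52 = $947.04
Trial balance (start $0, +$473.52 each month, − disbursements):
  Feb: +$473.52 → $473.52
  Mar: +$473.52 → $947.04
  Apr: +$473.52 − $352.17 → $1,068.39
  May: +$473.52 → $1,541.91
  Jun: +$473.52 − $3,286.32 → -$1,270.89
  Jul: +$473.52 − $352.17 → -$1,149.54
  Aug: +$473.52 − $987.24 → -$1,663.26
  Sep: +$473.52 → -$1,189.74
  Oct: +$473.52 − $352.17 → -$1,068.39
  Nov: +$473.52 → -$594.87
  Dec: +$473.52 → -$121.35
  Jan: +$473.52 − $352.17 → $0.00
Lowest trial balance = -$1,663.26 (Aug)
Initial deposit = cushion − low point = $947.04 − (-$1,663.26) = $2,610.30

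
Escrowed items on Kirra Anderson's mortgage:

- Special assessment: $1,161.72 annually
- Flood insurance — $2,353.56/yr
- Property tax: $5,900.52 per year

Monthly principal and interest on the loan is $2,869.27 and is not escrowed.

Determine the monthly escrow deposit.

$784.65

Special assessment — $1,161.72
Flood insurance — $2,353.56
Property tax — $5,900.52
Yearly total = $1,161.72 + $2,353.56 + $5,900.52 = $9,415.80
Monthly = $9,415.80 ÷ 12 = $784.65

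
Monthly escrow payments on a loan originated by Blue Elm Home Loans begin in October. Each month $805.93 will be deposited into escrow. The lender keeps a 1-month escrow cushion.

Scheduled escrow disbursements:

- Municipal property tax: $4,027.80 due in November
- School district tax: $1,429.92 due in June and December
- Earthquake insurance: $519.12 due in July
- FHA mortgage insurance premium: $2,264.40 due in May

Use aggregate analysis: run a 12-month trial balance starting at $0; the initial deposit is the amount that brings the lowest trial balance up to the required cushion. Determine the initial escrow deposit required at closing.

Cushion = 1 × $805.93 = $805.93
Trial balance (start $0, +$805.93 each month, − disbursements):
  Oct: +$805.93 → $805.93
  Nov: +$805.93 − $4,027.80 → -$2,415.94
  Dec: +$805.93 − $1,429.92 → -$3,039.93
  Jan: +$805.93 → -$2,234.00
  Feb: +$805.93 → -$1,428.07
  Mar: +$805.93 → -$622.14
  Apr: +$805.93 → $183.79
  May: +$805.93 − $2,264.40 → -$1,274.68
  Jun: +$805.93 − $1,429.92 → -$1,898.67
  Jul: +$805.93 − $519.12 → -$1,611.86
  Aug: +$805.93 → -$805.93
  Sep: +$805.93 → $0.00
Lowest trial balance = -$3,039.93 (Dec)
Initial deposit = cushion − low point = $805.93 − (-$3,039.93) = $3,845.86

$3,845.86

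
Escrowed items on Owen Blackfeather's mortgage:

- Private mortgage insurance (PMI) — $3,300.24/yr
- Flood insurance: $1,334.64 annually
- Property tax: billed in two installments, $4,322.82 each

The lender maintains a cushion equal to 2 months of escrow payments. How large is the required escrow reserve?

Private mortgage insurance (PMI) = $3,300.24
Flood insurance = $1,334.64
Property tax = $4,322.82 × 2 = $8,645.64
Yearly total = $13,280.52
Per month = $13,280.52 / 12 = $1,106.71
Cushion = 2 × $1,106.71 = $2,213.42

$2,213.42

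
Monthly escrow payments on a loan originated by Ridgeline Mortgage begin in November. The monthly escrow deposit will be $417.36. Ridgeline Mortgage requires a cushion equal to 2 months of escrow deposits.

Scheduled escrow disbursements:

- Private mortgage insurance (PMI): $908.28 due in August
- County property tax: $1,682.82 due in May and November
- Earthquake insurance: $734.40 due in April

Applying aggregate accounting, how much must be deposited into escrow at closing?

Cushion = 2 × $417.36 = $834.72
Trial balance (start $0, +$417.36 each month, − disbursements):
  Nov: +$417.36 − $1,682.82 → -$1,265.46
  Dec: +$417.36 → -$848.10
  Jan: +$417.36 → -$430.74
  Feb: +$417.36 → -$13.38
  Mar: +$417.36 → $403.98
  Apr: +$417.36 − $734.40 → $86.94
  May: +$417.36 − $1,682.82 → -$1,178.52
  Jun: +$417.36 → -$761.16
  Jul: +$417.36 → -$343.80
  Aug: +$417.36 − $908.28 → -$834.72
  Sep: +$417.36 → -$417.36
  Oct: +$417.36 → $0.00
Lowest trial balance = -$1,265.46 (Nov)
Initial deposit = cushion − low point = $834.72 − (-$1,265.46) = $2,100.18

$2,100.18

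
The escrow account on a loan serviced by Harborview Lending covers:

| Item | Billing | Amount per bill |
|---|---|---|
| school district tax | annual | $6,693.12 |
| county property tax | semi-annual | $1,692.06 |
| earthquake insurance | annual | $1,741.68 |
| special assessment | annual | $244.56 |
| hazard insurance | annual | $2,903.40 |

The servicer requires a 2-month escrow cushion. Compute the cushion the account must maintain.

School district tax — $6,693.12
County property tax — $1,692.06 × 2 = $3,384.12
Earthquake insurance — $1,741.68
Special assessment — $244.56
Hazard insurance — $2,903.40
Yearly total = $14,966.88
Monthly = $14,966.88 ÷ 12 = $1,247.24
Cushion = 2 × $1,247.24 = $2,494.48

$2,494.48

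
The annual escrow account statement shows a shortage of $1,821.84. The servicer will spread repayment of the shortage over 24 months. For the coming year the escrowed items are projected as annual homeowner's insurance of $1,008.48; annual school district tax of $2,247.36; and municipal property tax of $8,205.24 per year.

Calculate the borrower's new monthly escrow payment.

Homeowner's insurance = $1,008.48
School district tax = $2,247.36
Municipal property tax = $8,205.24
Yearly total = $11,461.08
Per month = $11,461.08 / 12 = $955.09
Shortage spread = $1,821.84 / 24 = $75.91/mo
Adjusted monthly = $955.09 + $75.91 = $1,031.00

$1,031.00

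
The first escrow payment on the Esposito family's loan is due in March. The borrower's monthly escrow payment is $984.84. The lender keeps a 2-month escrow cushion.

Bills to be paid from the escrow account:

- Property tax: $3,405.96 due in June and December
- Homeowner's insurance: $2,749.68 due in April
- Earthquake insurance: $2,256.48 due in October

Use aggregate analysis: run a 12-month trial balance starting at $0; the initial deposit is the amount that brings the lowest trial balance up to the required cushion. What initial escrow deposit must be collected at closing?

$4,185.96

Cushion = 2 × $984.84 = $1,969.68
Trial balance (start $0, +$984.84 each month, − disbursements):
  Mar: +$984.84 → $984.84
  Apr: +$984.84 − $2,749.68 → -$780.00
  May: +$984.84 → $204.84
  Jun: +$984.84 − $3,405.96 → -$2,216.28
  Jul: +$984.84 → -$1,231.44
  Aug: +$984.84 → -$246.60
  Sep: +$984.84 → $738.24
  Oct: +$984.84 − $2,256.48 → -$533.40
  Nov: +$984.84 → $451.44
  Dec: +$984.84 − $3,405.96 → -$1,969.68
  Jan: +$984.84 → -$984.84
  Feb: +$984.84 → $0.00
Lowest trial balance = -$2,216.28 (Jun)
Initial deposit = cushion − low point = $1,969.68 − (-$2,216.28) = $4,185.96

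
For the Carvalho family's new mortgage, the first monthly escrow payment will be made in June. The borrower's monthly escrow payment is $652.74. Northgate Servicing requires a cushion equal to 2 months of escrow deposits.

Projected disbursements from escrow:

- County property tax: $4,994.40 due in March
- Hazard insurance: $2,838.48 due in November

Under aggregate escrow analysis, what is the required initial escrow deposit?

$2,610.96

Cushion = 2 × $652.74 = $1,305.48
Trial balance (start $0, +$652.74 each month, − disbursements):
  Jun: +$652.74 → $652.74
  Jul: +$652.74 → $1,305.48
  Aug: +$652.74 → $1,958.22
  Sep: +$652.74 → $2,610.96
  Oct: +$652.74 → $3,263.70
  Nov: +$652.74 − $2,838.48 → $1,077.96
  Dec: +$652.74 → $1,730.70
  Jan: +$652.74 → $2,383.44
  Feb: +$652.74 → $3,036.18
  Mar: +$652.74 − $4,994.40 → -$1,305.48
  Apr: +$652.74 → -$652.74
  May: +$652.74 → $0.00
Lowest trial balance = -$1,305.48 (Mar)
Initial deposit = cushion − low point = $1,305.48 − (-$1,305.48) = $2,610.96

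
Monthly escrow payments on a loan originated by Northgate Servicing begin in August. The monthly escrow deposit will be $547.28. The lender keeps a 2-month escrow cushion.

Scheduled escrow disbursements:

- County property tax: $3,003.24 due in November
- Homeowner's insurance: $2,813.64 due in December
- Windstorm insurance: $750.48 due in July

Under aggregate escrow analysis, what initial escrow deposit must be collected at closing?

Cushion = 2 × $547.28 = $1,094.56
Trial balance (start $0, +$547.28 each month, − disbursements):
  Aug: +$547.28 → $547.28
  Sep: +$547.28 → $1,094.56
  Oct: +$547.28 → $1,641.84
  Nov: +$547.28 − $3,003.24 → -$814.12
  Dec: +$547.28 − $2,813.64 → -$3,080.48
  Jan: +$547.28 → -$2,533.20
  Feb: +$547.28 → -$1,985.92
  Mar: +$547.28 → -$1,438.64
  Apr: +$547.28 → -$891.36
  May: +$547.28 → -$344.08
  Jun: +$547.28 → $203.20
  Jul: +$547.28 − $750.48 → $0.00
Lowest trial balance = -$3,080.48 (Dec)
Initial deposit = cushion − low point = $1,094.56 − (-$3,080.48) = $4,175.04

$4,175.04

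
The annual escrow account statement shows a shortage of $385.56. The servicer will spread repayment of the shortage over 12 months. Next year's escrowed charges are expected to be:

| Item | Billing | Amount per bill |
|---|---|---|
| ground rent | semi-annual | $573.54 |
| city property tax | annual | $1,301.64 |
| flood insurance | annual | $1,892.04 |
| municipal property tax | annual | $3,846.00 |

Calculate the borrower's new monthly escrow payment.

$714.36

Ground rent = $573.54 × 2 = $1,147.08 annually
City property tax = $1,301.64 annually
Flood insurance = $1,892.04 annually
Municipal property tax = $3,846.00 annually
Combined annual = $1,147.08 + $1,301.64 + $1,892.04 + $3,846.00 = $8,186.76
Base monthly escrow = $8,186.76 ÷ 12 = $682.23
Shortage spread = $385.56 ÷ 12 = $32.13/mo
New monthly escrow = $682.23 + $32.13 = $714.36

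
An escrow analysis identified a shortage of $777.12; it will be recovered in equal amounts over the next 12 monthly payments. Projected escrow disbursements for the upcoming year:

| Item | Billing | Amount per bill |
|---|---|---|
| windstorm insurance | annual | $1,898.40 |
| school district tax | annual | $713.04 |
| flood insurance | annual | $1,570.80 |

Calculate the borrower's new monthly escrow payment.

Windstorm insurance = $1,898.40
School district tax = $713.04
Flood insurance = $1,570.80
Yearly total = $4,182.24
Base monthly escrow = $4,182.24 / 12 = $348.52
Monthly shortage recovery: $777.12 / 12 = $64.76
New monthly escrow = $348.52 + $64.76 = $413.28

$413.28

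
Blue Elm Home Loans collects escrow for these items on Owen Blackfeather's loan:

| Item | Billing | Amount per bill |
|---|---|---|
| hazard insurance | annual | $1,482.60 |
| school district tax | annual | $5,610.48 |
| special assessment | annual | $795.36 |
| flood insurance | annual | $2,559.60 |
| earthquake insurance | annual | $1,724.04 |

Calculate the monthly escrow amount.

$1,014.34

Hazard insurance — $1,482.60 annually
School district tax — $5,610.48 annually
Special assessment — $795.36 annually
Flood insurance — $2,559.60 annually
Earthquake insurance — $1,724.04 annually
Total annual escrow = $1,482.60 + $5,610.48 + $795.36 + $2,559.60 + $1,724.04 = $12,172.08
Base monthly escrow = $12,172.08 ÷ 12 = $1,014.34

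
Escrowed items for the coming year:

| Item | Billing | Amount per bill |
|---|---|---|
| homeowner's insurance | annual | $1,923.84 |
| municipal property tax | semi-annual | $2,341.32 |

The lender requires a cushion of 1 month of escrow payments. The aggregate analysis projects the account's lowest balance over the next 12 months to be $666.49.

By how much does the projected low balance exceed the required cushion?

$115.95

Homeowner's insurance — $1,923.84/yr
Municipal property tax — $2,341.32 × 2 = $4,682.64/yr
Combined annual = $6,606.48
Monthly = $6,606.48 / 12 = $550.54
Required cushion = 1 × $550.54 = $550.54
Surplus = $666.49 − $550.54 = $115.95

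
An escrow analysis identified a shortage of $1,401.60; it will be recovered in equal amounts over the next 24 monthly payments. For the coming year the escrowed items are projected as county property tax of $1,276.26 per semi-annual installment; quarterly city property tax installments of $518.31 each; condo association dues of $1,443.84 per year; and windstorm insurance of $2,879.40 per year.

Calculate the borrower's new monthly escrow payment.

County property tax = $1,276.26 × 2 = $2,552.52
City property tax = $518.31 × 4 = $2,073.24
Condo association dues = $1,443.84
Windstorm insurance = $2,879.40
Total per year = $8,949.00
Base monthly escrow = $8,949.00 ÷ 12 = $745.75
Monthly shortage recovery: $1,401.60 ÷ 24 = $58.40
New monthly escrow = $745.75 + $58.40 = $804.15

$804.15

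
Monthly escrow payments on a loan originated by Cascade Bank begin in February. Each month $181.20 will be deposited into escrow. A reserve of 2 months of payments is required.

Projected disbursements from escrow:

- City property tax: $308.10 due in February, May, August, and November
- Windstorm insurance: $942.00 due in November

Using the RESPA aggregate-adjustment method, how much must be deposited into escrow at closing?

$724.80

Cushion = 2 × $181.20 = $362.40
Trial balance (start $0, +$181.20 each month, − disbursements):
  Feb: +$181.20 − $308.10 → -$126.90
  Mar: +$181.20 → $54.30
  Apr: +$181.20 → $235.50
  May: +$181.20 − $308.10 → $108.60
  Jun: +$181.20 → $289.80
  Jul: +$181.20 → $471.00
  Aug: +$181.20 − $308.10 → $344.10
  Sep: +$181.20 → $525.30
  Oct: +$181.20 → $706.50
  Nov: +$181.20 − $1,250.10 → -$362.40
  Dec: +$181.20 → -$181.20
  Jan: +$181.20 → $0.00
Lowest trial balance = -$362.40 (Nov)
Initial deposit = cushion − low point = $362.40 − (-$362.40) = $724.80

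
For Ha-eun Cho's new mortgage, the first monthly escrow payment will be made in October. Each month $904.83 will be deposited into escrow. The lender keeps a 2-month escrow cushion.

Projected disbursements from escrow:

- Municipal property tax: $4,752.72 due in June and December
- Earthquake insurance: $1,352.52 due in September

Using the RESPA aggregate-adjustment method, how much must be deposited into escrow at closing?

$3,847.89

Cushion = 2 × $904.83 = $1,809.66
Trial balance (start $0, +$904.83 each month, − disbursements):
  Oct: +$904.83 → $904.83
  Nov: +$904.83 → $1,809.66
  Dec: +$904.83 − $4,752.72 → -$2,038.23
  Jan: +$904.83 → -$1,133.40
  Feb: +$904.83 → -$228.57
  Mar: +$904.83 → $676.26
  Apr: +$904.83 → $1,581.09
  May: +$904.83 → $2,485.92
  Jun: +$904.83 − $4,752.72 → -$1,361.97
  Jul: +$904.83 → -$457.14
  Aug: +$904.83 → $447.69
  Sep: +$904.83 − $1,352.52 → $0.00
Lowest trial balance = -$2,038.23 (Dec)
Initial deposit = cushion − low point = $1,809.66 − (-$2,038.23) = $3,847.89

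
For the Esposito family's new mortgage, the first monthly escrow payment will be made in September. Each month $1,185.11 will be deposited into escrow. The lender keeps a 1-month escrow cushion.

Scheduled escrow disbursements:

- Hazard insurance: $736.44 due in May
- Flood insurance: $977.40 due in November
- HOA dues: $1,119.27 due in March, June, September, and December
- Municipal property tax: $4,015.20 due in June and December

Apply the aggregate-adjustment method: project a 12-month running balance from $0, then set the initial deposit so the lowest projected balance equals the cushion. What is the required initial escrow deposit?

$3,675.81

Cushion = 1 × $1,185.11 = $1,185.11
Trial balance (start $0, +$1,185.11 each month, − disbursements):
  Sep: +$1,185.11 − $1,119.27 → $65.84
  Oct: +$1,185.11 → $1,250.95
  Nov: +$1,185.11 − $977.40 → $1,458.66
  Dec: +$1,185.11 − $5,134.47 → -$2,490.70
  Jan: +$1,185.11 → -$1,305.59
  Feb: +$1,185.11 → -$120.48
  Mar: +$1,185.11 − $1,119.27 → -$54.64
  Apr: +$1,185.11 → $1,130.47
  May: +$1,185.11 − $736.44 → $1,579.14
  Jun: +$1,185.11 − $5,134.47 → -$2,370.22
  Jul: +$1,185.11 → -$1,185.11
  Aug: +$1,185.11 → $0.00
Lowest trial balance = -$2,490.70 (Dec)
Initial deposit = cushion − low point = $1,185.11 − (-$2,490.70) = $3,675.81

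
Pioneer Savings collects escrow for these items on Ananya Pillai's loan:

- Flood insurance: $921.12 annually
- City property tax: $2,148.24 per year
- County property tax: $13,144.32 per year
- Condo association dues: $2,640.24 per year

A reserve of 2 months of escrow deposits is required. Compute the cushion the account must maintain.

$3,142.32

Flood insurance = $921.12 per year
City property tax = $2,148.24 per year
County property tax = $13,144.32 per year
Condo association dues = $2,640.24 per year
Combined annual = $921.12 + $2,148.24 + $13,144.32 + $2,640.24 = $18,853.92
Monthly = $18,853.92 ÷ 12 = $1,571.16
Required cushion = 2 × $1,571.16 = $3,142.32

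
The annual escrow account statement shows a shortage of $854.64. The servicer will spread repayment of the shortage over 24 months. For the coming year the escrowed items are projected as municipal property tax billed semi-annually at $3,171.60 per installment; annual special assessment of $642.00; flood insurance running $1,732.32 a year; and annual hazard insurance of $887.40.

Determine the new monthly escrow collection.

Municipal property tax: $3,171.60 × 2 = $6,343.20 annually
Special assessment: $642.00 annually
Flood insurance: $1,732.32 annually
Hazard insurance: $887.40 annually
Yearly total = $6,343.20 + $642.00 + $1,732.32 + $887.40 = $9,604.92
Monthly escrow = $9,604.92 ÷ 12 = $800.41
Shortage per month = $854.64 / 24 = $35.61
Adjusted monthly = $800.41 + $35.61 = $836.02

$836.02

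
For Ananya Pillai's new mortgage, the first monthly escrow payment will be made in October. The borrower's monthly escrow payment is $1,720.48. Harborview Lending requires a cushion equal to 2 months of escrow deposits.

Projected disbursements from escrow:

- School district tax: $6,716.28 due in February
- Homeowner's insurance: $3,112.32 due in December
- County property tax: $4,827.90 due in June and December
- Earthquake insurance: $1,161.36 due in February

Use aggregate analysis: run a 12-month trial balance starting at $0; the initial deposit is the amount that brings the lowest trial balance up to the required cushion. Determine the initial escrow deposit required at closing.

Cushion = 2 × $1,720.48 = $3,440.96
Trial balance (start $0, +$1,720.48 each month, − disbursements):
  Oct: +$1,720.48 → $1,720.48
  Nov: +$1,720.48 → $3,440.96
  Dec: +$1,720.48 − $7,940.22 → -$2,778.78
  Jan: +$1,720.48 → -$1,058.30
  Feb: +$1,720.48 − $7,877.64 → -$7,215.46
  Mar: +$1,720.48 → -$5,494.98
  Apr: +$1,720.48 → -$3,774.50
  May: +$1,720.48 → -$2,054.02
  Jun: +$1,720.48 − $4,827.90 → -$5,161.44
  Jul: +$1,720.48 → -$3,440.96
  Aug: +$1,720.48 → -$1,720.48
  Sep: +$1,720.48 → $0.00
Lowest trial balance = -$7,215.46 (Feb)
Initial deposit = cushion − low point = $3,440.96 − (-$7,215.46) = $10,656.42

$10,656.42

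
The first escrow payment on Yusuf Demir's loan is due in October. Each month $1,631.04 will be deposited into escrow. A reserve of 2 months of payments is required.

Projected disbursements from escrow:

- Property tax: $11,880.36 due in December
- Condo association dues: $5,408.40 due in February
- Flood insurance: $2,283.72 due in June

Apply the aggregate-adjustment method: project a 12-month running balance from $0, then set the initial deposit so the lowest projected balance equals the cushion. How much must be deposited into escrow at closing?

$12,395.64

Cushion = 2 × $1,631.04 = $3,262.08
Trial balance (start $0, +$1,631.04 each month, − disbursements):
  Oct: +$1,631.04 → $1,631.04
  Nov: +$1,631.04 → $3,262.08
  Dec: +$1,631.04 − $11,880.36 → -$6,987.24
  Jan: +$1,631.04 → -$5,356.20
  Feb: +$1,631.04 − $5,408.40 → -$9,133.56
  Mar: +$1,631.04 → -$7,502.52
  Apr: +$1,631.04 → -$5,871.48
  May: +$1,631.04 → -$4,240.44
  Jun: +$1,631.04 − $2,283.72 → -$4,893.12
  Jul: +$1,631.04 → -$3,262.08
  Aug: +$1,631.04 → -$1,631.04
  Sep: +$1,631.04 → $0.00
Lowest trial balance = -$9,133.56 (Feb)
Initial deposit = cushion − low point = $3,262.08 − (-$9,133.56) = $12,395.64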